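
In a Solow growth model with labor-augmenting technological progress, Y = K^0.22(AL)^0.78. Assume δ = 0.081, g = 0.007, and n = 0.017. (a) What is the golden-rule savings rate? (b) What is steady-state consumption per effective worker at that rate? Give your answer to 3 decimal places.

The effective depreciation rate is n + g + δ = 0.017 + 0.007 + 0.081 = 0.105.
For Cobb-Douglas, s_gold equals capital's share: s_gold = 0.22.
Maximizing c = f(k) − (n+g+δ)·k gives f'(k) = n+g+δ, i.e. 0.22·k^(0.22−1) = 0.105, so k_gold = (0.22/0.105)^(1/0.78) ≈ 2.5813.
y_gold = 2.5813^0.22 ≈ 1.2320; c_gold = (1−0.22)·y_gold ≈ 0.9609.

(a) s_gold = 0.220; (b) c_gold ≈ 0.961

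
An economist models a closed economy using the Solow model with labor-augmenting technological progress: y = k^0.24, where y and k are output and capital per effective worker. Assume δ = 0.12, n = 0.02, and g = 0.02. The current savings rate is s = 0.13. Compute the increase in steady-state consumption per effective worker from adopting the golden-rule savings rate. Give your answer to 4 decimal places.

Δc ≈ 0.0490

Break-even investment rate: n + g + δ = 0.02 + 0.02 + 0.12 = 0.16.
Current steady state (s = 0.13): k* = (0.13/0.16)^(1/0.76) ≈ 0.7609, y* = 0.7609^0.24 ≈ 0.9365, c* = (1−0.13)·0.9365 ≈ 0.8148.
Golden rule sets MPK = n+g+δ: 0.24·k^(0.24−1) = 0.16, so k_gold = (0.24/0.16)^(1/0.76) ≈ 1.7049.
y_gold = 1.7049^0.24 ≈ 1.1366, c_gold = y_gold − 0.16·k_gold ≈ 0.8638.
Gain: Δc = 0.8638 − 0.8148 ≈ 0.0490.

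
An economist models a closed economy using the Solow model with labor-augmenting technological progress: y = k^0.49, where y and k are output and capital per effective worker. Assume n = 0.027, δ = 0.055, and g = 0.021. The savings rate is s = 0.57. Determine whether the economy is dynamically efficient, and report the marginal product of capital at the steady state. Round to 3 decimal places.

dynamically inefficient; MPK ≈ 0.089

The effective depreciation rate is n + g + δ = 0.027 + 0.021 + 0.055 = 0.103.
Steady-state k*: s·k^0.49 = 0.103·k gives k* = (0.57/0.103)^(1/0.51) ≈ 28.6376.
MPK = 0.49·28.6376^(-0.51) ≈ 0.0885.
MPK < n+g+δ = 0.103, so the economy is dynamically inefficient (over-saving).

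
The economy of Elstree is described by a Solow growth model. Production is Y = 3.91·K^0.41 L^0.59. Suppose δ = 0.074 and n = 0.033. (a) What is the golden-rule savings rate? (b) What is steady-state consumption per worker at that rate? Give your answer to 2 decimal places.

The effective depreciation rate is n + δ = 0.033 + 0.074 = 0.107.
For Cobb-Douglas, s_gold equals capital's share: s_gold = 0.41.
Maximizing c = f(k) − (n+δ)·k gives f'(k) = n+δ, i.e. 0.41·3.91·k^(0.41−1) = 0.107, so k_gold = (0.41·3.91/0.107)^(1/0.59) ≈ 98.2886.
y_gold = 3.91·98.2886^0.41 ≈ 25.6509; c_gold = (1−0.41)·y_gold ≈ 15.1340.

(a) s_gold = 0.41; (b) c_gold ≈ 15.13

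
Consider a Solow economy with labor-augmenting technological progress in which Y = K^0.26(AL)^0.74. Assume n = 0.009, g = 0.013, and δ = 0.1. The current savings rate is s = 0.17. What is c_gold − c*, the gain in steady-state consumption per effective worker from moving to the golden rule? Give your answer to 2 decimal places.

Break-even investment rate: n + g + δ = 0.009 + 0.013 + 0.1 = 0.122.
Current steady state (s = 0.17): k* = (0.17/0.122)^(1/0.74) ≈ 1.5657, y* = 1.5657^0.26 ≈ 1.1236, c* = (1−0.17)·1.1236 ≈ 0.9326.
Golden rule sets MPK = n+g+δ: 0.26·k^(0.26−1) = 0.122, so k_gold = (0.26/0.122)^(1/0.74) ≈ 2.7802.
y_gold = 2.7802^0.26 ≈ 1.3045, c_gold = y_gold − 0.122·k_gold ≈ 0.9654.
Gain: Δc = 0.9654 − 0.9326 ≈ 0.0327.

Δc ≈ 0.03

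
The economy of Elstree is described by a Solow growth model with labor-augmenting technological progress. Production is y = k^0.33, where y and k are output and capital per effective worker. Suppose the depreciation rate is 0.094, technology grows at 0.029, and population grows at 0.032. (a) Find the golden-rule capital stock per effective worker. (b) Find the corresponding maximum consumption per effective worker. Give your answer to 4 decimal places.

(a) k_gold ≈ 3.0890; (b) c_gold ≈ 0.9721

Capital per effective worker breaks even when investment replaces (n + g + δ)·k; here n + g + δ = 0.155.
Setting f'(k) = n+g+δ gives 0.33·k^(0.33−1) = 0.155, hence k_gold = (0.33/0.155)^(1/0.67) ≈ 3.0890.
y_gold = 3.0890^0.33 ≈ 1.4509; c_gold = y_gold − 0.155·k_gold ≈ 0.9721.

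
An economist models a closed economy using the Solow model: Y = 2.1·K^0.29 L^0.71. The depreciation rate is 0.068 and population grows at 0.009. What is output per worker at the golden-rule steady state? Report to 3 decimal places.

Capital per worker breaks even when investment replaces (n + δ)·k; here n + δ = 0.077.
Setting f'(k) = n+δ gives 0.29·2.1·k^(0.29−1) = 0.077, hence k_gold = (0.29·2.1/0.077)^(1/0.71) ≈ 18.4063.
Output: y_gold = 2.1·k_gold^0.29 = 2.1·18.4063^0.29 ≈ 4.8872.

y_gold ≈ 4.887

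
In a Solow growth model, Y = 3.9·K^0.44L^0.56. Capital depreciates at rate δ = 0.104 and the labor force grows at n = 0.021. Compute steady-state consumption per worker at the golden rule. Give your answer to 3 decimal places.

c_gold ≈ 17.104

Capital per worker breaks even when investment replaces (n + δ)·k; here n + δ = 0.125.
Setting f'(k) = n+δ gives 0.44·3.9·k^(0.44−1) = 0.125, hence k_gold = (0.44·3.9/0.125)^(1/0.56) ≈ 107.5082.
y_gold = 3.9·107.5082^0.44 ≈ 30.5421.
c_gold = y_gold − (n+δ)·k_gold = 30.5421 − 0.125·107.5082 ≈ 17.1036.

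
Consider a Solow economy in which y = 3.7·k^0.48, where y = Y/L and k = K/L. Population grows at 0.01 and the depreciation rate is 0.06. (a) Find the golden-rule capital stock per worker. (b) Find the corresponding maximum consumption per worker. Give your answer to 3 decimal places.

Break-even investment rate: n + δ = 0.01 + 0.06 = 0.07.
At the golden rule the marginal product of capital equals n+δ: 0.48·3.7·k^(0.48−1) = 0.07. Solving, k_gold = (0.48·3.7/0.07)^(1/0.52) ≈ 501.9533.
y_gold = 3.7·501.9533^0.48 ≈ 73.2015; c_gold = y_gold − 0.07·k_gold ≈ 38.0648.

(a) k_gold ≈ 501.953; (b) c_gold ≈ 38.065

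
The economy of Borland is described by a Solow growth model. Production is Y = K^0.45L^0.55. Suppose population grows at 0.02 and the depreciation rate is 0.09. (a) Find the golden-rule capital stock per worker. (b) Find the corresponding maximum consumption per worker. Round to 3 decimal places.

(a) k_gold ≈ 12.954; (b) c_gold ≈ 1.742

Break-even investment rate: n + δ = 0.02 + 0.09 = 0.11.
Setting f'(k) = n+δ gives 0.45·k^(0.45−1) = 0.11, hence k_gold = (0.45/0.11)^(1/0.55) ≈ 12.9539.
y_gold = 12.9539^0.45 ≈ 3.1665; c_gold = y_gold − 0.11·k_gold ≈ 1.7416.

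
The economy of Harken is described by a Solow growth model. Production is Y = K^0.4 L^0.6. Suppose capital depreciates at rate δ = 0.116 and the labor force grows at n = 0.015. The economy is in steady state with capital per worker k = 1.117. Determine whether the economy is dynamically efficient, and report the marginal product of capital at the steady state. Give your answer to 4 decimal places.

dynamically efficient; MPK ≈ 0.3743

Capital per worker breaks even when investment replaces (n + δ)·k; here n + δ = 0.131.
MPK = 0.4·k^(0.4−1) = 0.4·1.117^(-0.6) ≈ 0.3743.
MPK > 0.131, so the economy is dynamically efficient (under-saving).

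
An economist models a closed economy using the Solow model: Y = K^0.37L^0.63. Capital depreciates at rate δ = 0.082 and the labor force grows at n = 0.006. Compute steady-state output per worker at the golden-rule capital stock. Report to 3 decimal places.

Capital per worker breaks even when investment replaces (n + δ)·k; here n + δ = 0.088.
Maximizing c = f(k) − (n+δ)·k gives f'(k) = n+δ, i.e. 0.37·k^(0.37−1) = 0.088, so k_gold = (0.37/0.088)^(1/0.63) ≈ 9.7731.
Output: y_gold = k_gold^0.37 = 9.7731^0.37 ≈ 2.3244.

y_gold ≈ 2.324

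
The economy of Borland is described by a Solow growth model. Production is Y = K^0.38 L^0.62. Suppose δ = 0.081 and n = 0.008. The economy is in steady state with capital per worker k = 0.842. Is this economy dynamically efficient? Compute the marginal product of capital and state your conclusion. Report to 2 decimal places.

dynamically efficient; MPK ≈ 0.42

The effective depreciation rate is n + δ = 0.008 + 0.081 = 0.089.
MPK = 0.38·k^(0.38−1) = 0.38·0.842^(-0.62) ≈ 0.4228.
MPK > 0.089, so the economy is dynamically efficient (under-saving).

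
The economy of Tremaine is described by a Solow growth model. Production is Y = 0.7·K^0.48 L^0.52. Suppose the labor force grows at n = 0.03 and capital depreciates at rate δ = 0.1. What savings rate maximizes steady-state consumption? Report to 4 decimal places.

Capital per worker breaks even when investment replaces (n + δ)·k; here n + δ = 0.13.
At the golden rule MPK = n+δ, and in any Cobb-Douglas steady state s = (n+δ)·k/y = MPK·k/y = capital's share 0.48.

s_gold = 0.4800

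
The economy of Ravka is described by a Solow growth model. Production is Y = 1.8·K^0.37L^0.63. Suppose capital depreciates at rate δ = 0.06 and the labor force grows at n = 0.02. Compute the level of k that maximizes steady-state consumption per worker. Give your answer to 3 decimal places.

k_gold ≈ 28.902

Break-even investment rate: n + δ = 0.02 + 0.06 = 0.08.
Setting f'(k) = n+δ gives 0.37·1.8·k^(0.37−1) = 0.08, hence k_gold = (0.37·1.8/0.08)^(1/0.63) ≈ 28.9020.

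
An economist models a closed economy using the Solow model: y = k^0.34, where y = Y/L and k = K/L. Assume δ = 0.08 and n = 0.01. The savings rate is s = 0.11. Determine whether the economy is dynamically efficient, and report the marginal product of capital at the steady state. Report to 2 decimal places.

Capital per worker breaks even when investment replaces (n + δ)·k; here n + δ = 0.09.
Steady-state k*: s·k^0.34 = 0.09·k gives k* = (0.11/0.09)^(1/0.66) ≈ 1.3553.
MPK = 0.34·1.3553^(-0.66) ≈ 0.2782.
MPK > n+δ = 0.09, so the economy is dynamically efficient (under-saving).

dynamically efficient; MPK ≈ 0.28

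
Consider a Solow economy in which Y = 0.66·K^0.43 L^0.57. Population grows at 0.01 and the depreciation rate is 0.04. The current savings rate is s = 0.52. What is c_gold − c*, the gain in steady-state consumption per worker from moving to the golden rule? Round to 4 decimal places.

n + δ = 0.01 + 0.04 = 0.05.
Current steady state (s = 0.52): k* = (0.52·0.66/0.05)^(1/0.57) ≈ 29.3548, y* = 0.66·29.3548^0.43 ≈ 2.8226, c* = (1−0.52)·2.8226 ≈ 1.3548.
Golden rule sets MPK = n+δ: 0.43·0.66·k^(0.43−1) = 0.05, so k_gold = (0.43·0.66/0.05)^(1/0.57) ≈ 21.0320.
y_gold = 0.66·21.0320^0.43 ≈ 2.4456, c_gold = y_gold − 0.05·k_gold ≈ 1.3940.
Gain: Δc = 1.3940 − 1.3548 ≈ 0.0391.

Δc ≈ 0.0391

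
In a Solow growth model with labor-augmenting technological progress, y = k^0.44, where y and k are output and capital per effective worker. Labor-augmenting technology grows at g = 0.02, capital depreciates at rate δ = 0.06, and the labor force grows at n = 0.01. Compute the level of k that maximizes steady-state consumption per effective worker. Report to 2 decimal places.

k_gold ≈ 17.01

n + g + δ = 0.01 + 0.02 + 0.06 = 0.09.
Setting f'(k) = n+g+δ gives 0.44·k^(0.44−1) = 0.09, hence k_gold = (0.44/0.09)^(1/0.56) ≈ 17.0111.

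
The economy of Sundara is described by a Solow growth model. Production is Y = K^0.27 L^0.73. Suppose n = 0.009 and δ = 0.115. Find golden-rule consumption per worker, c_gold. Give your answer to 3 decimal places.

The effective depreciation rate is n + δ = 0.009 + 0.115 = 0.124.
Setting f'(k) = n+δ gives 0.27·k^(0.27−1) = 0.124, hence k_gold = (0.27/0.124)^(1/0.73) ≈ 2.9036.
y_gold = 2.9036^0.27 ≈ 1.3335.
c_gold = y_gold − (n+δ)·k_gold = 1.3335 − 0.124·2.9036 ≈ 0.9735.

c_gold ≈ 0.973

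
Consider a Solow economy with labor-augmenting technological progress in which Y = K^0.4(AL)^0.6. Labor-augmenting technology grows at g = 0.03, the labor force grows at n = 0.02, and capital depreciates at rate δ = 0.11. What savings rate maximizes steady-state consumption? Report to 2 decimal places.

s_gold = 0.40

The effective depreciation rate is n + g + δ = 0.02 + 0.03 + 0.11 = 0.16.
At the golden rule MPK = n+g+δ, and in any Cobb-Douglas steady state s = (n+g+δ)·k/y = MPK·k/y = capital's share 0.4.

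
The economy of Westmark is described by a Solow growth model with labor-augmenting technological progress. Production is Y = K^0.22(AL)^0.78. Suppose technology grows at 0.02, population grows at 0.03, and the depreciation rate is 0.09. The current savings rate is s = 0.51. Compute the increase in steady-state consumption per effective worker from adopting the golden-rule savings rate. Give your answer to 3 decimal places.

Δc ≈ 0.180

Break-even investment rate: n + g + δ = 0.03 + 0.02 + 0.09 = 0.14.
Current steady state (s = 0.51): k* = (0.51/0.14)^(1/0.78) ≈ 5.2456, y* = 5.2456^0.22 ≈ 1.4400, c* = (1−0.51)·1.4400 ≈ 0.7056.
Maximizing c = f(k) − (n+g+δ)·k gives f'(k) = n+g+δ, i.e. 0.22·k^(0.22−1) = 0.14, so k_gold = (0.22/0.14)^(1/0.78) ≈ 1.7851.
y_gold = 1.7851^0.22 ≈ 1.1360, c_gold = y_gold − 0.14·k_gold ≈ 0.8861.
Gain: Δc = 0.8861 − 0.7056 ≈ 0.1805.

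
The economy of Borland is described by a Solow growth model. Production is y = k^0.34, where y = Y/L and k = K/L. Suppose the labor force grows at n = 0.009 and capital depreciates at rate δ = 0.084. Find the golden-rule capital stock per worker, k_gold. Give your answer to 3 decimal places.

k_gold ≈ 7.129

Break-even investment rate: n + δ = 0.009 + 0.084 = 0.093.
Setting f'(k) = n+δ gives 0.34·k^(0.34−1) = 0.093, hence k_gold = (0.34/0.093)^(1/0.66) ≈ 7.1289.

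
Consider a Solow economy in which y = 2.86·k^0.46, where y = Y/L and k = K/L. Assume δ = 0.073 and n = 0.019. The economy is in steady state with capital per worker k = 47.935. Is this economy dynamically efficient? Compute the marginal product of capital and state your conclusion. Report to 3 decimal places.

Capital per worker breaks even when investment replaces (n + δ)·k; here n + δ = 0.092.
MPK = 0.46·2.86·k^(0.46−1) = 0.46·2.86·47.935^(-0.54) ≈ 0.1628.
MPK > 0.092, so the economy is dynamically efficient (under-saving).

dynamically efficient; MPK ≈ 0.163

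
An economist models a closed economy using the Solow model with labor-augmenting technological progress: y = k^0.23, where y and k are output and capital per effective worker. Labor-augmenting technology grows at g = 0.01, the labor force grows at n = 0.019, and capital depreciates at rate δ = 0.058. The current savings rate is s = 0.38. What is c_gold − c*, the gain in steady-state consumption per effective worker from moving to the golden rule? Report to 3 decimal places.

Break-even investment rate: n + g + δ = 0.019 + 0.01 + 0.058 = 0.087.
Current steady state (s = 0.38): k* = (0.38/0.087)^(1/0.77) ≈ 6.7844, y* = 6.7844^0.23 ≈ 1.5533, c* = (1−0.38)·1.5533 ≈ 0.9630.
Golden rule sets MPK = n+g+δ: 0.23·k^(0.23−1) = 0.087, so k_gold = (0.23/0.087)^(1/0.77) ≈ 3.5345.
y_gold = 3.5345^0.23 ≈ 1.3369, c_gold = y_gold − 0.087·k_gold ≈ 1.0294.
Gain: Δc = 1.0294 − 0.9630 ≈ 0.0664.

Δc ≈ 0.066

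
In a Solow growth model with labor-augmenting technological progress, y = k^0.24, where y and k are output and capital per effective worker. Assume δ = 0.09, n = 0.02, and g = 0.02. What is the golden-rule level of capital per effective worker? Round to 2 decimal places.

Capital per effective worker breaks even when investment replaces (n + g + δ)·k; here n + g + δ = 0.13.
At the golden rule the marginal product of capital equals n+g+δ: 0.24·k^(0.24−1) = 0.13. Solving, k_gold = (0.24/0.13)^(1/0.76) ≈ 2.2405.

k_gold ≈ 2.24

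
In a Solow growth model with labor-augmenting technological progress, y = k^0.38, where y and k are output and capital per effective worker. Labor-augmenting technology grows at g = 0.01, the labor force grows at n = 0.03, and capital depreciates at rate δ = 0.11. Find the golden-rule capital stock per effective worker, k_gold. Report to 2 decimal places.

Break-even investment rate: n + g + δ = 0.03 + 0.01 + 0.11 = 0.15.
Golden rule sets MPK = n+g+δ: 0.38·k^(0.38−1) = 0.15, so k_gold = (0.38/0.15)^(1/0.62) ≈ 4.4783.

k_gold ≈ 4.48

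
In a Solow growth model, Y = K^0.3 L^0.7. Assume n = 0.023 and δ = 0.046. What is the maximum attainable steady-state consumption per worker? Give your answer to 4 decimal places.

Break-even investment rate: n + δ = 0.023 + 0.046 = 0.069.
Golden rule sets MPK = n+δ: 0.3·k^(0.3−1) = 0.069, so k_gold = (0.3/0.069)^(1/0.7) ≈ 8.1624.
y_gold = 8.1624^0.3 ≈ 1.8773.
c_gold = y_gold − (n+δ)·k_gold = 1.8773 − 0.069·8.1624 ≈ 1.3141.

c_gold ≈ 1.3141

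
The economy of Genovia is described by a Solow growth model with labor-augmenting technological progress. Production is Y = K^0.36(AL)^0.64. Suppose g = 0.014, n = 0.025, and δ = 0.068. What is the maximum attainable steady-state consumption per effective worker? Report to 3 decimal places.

n + g + δ = 0.025 + 0.014 + 0.068 = 0.107.
Setting f'(k) = n+g+δ gives 0.36·k^(0.36−1) = 0.107, hence k_gold = (0.36/0.107)^(1/0.64) ≈ 6.6575.
y_gold = 6.6575^0.36 ≈ 1.9788.
c_gold = y_gold − (n+g+δ)·k_gold = 1.9788 − 0.107·6.6575 ≈ 1.2664.

c_gold ≈ 1.266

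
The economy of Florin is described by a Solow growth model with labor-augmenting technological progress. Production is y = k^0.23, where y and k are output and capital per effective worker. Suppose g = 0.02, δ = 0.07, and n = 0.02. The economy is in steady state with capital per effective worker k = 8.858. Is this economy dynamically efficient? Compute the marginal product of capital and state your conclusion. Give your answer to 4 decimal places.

dynamically inefficient; MPK ≈ 0.0429

The effective depreciation rate is n + g + δ = 0.02 + 0.02 + 0.07 = 0.11.
MPK = 0.23·k^(0.23−1) = 0.23·8.858^(-0.77) ≈ 0.0429.
MPK < 0.11, so the economy is dynamically inefficient (over-saving).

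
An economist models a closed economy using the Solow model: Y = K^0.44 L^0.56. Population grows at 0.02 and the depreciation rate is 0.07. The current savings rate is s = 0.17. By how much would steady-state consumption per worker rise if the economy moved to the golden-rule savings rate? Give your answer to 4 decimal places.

Δc ≈ 0.5805

Break-even investment rate: n + δ = 0.02 + 0.07 = 0.09.
Current steady state (s = 0.17): k* = (0.17/0.09)^(1/0.56) ≈ 3.1133, y* = 3.1133^0.44 ≈ 1.6482, c* = (1−0.17)·1.6482 ≈ 1.3680.
Setting f'(k) = n+δ gives 0.44·k^(0.44−1) = 0.09, hence k_gold = (0.44/0.09)^(1/0.56) ≈ 17.0111.
y_gold = 17.0111^0.44 ≈ 3.4795, c_gold = y_gold − 0.09·k_gold ≈ 1.9485.
Gain: Δc = 1.9485 − 1.3680 ≈ 0.5805.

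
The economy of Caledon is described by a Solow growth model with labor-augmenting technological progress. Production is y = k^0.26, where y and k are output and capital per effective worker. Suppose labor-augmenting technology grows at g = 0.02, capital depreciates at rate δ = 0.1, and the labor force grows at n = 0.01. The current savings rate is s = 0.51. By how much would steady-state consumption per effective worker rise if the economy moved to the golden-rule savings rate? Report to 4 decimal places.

The effective depreciation rate is n + g + δ = 0.01 + 0.02 + 0.1 = 0.13.
Current steady state (s = 0.51): k* = (0.51/0.13)^(1/0.74) ≈ 6.3416, y* = 6.3416^0.26 ≈ 1.6165, c* = (1−0.51)·1.6165 ≈ 0.7921.
At the golden rule the marginal product of capital equals n+g+δ: 0.26·k^(0.26−1) = 0.13. Solving, k_gold = (0.26/0.13)^(1/0.74) ≈ 2.5515.
y_gold = 2.5515^0.26 ≈ 1.2758, c_gold = y_gold − 0.13·k_gold ≈ 0.9441.
Gain: Δc = 0.9441 − 0.7921 ≈ 0.1520.

Δc ≈ 0.1520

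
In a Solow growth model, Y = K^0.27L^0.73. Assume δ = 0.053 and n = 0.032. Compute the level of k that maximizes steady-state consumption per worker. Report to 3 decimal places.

k_gold ≈ 4.871

Break-even investment rate: n + δ = 0.032 + 0.053 = 0.085.
At the golden rule the marginal product of capital equals n+δ: 0.27·k^(0.27−1) = 0.085. Solving, k_gold = (0.27/0.085)^(1/0.73) ≈ 4.8707.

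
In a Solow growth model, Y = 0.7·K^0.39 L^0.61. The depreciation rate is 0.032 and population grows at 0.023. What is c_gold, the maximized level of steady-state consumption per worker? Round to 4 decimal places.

The effective depreciation rate is n + δ = 0.023 + 0.032 = 0.055.
Maximizing c = f(k) − (n+δ)·k gives f'(k) = n+δ, i.e. 0.39·0.7·k^(0.39−1) = 0.055, so k_gold = (0.39·0.7/0.055)^(1/0.61) ≈ 13.8247.
y_gold = 0.7·13.8247^0.39 ≈ 1.9496.
c_gold = y_gold − (n+δ)·k_gold = 1.9496 − 0.055·13.8247 ≈ 1.1893.

c_gold ≈ 1.1893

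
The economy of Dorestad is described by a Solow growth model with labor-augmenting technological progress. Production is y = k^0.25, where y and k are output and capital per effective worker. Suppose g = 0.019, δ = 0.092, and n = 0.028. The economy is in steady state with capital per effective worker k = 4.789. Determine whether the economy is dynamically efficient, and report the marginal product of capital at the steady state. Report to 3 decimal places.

n + g + δ = 0.028 + 0.019 + 0.092 = 0.139.
MPK = 0.25·k^(0.25−1) = 0.25·4.789^(-0.75) ≈ 0.0772.
MPK < 0.139, so the economy is dynamically inefficient (over-saving).

dynamically inefficient; MPK ≈ 0.077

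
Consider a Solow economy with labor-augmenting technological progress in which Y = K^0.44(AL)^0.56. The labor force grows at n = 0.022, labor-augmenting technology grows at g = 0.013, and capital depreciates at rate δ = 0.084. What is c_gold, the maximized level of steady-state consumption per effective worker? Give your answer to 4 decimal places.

The effective depreciation rate is n + g + δ = 0.022 + 0.013 + 0.084 = 0.119.
At the golden rule the marginal product of capital equals n+g+δ: 0.44·k^(0.44−1) = 0.119. Solving, k_gold = (0.44/0.119)^(1/0.56) ≈ 10.3304.
y_gold = 10.3304^0.44 ≈ 2.7939.
c_gold = y_gold − (n+g+δ)·k_gold = 2.7939 − 0.119·10.3304 ≈ 1.5646.

c_gold ≈ 1.5646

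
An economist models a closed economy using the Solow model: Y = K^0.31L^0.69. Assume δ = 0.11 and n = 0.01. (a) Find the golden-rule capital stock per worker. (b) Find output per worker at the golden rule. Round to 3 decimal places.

(a) k_gold ≈ 3.957; (b) y_gold ≈ 1.532

Break-even investment rate: n + δ = 0.01 + 0.11 = 0.12.
At the golden rule the marginal product of capital equals n+δ: 0.31·k^(0.31−1) = 0.12. Solving, k_gold = (0.31/0.12)^(1/0.69) ≈ 3.9570.
y_gold = 3.9570^0.31 ≈ 1.5317.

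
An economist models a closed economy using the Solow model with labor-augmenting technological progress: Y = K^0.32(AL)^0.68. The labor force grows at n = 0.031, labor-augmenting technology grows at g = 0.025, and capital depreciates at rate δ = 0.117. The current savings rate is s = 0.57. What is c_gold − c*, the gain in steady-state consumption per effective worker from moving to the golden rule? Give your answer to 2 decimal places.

n + g + δ = 0.031 + 0.025 + 0.117 = 0.173.
Current steady state (s = 0.57): k* = (0.57/0.173)^(1/0.68) ≈ 5.7745, y* = 5.7745^0.32 ≈ 1.7526, c* = (1−0.57)·1.7526 ≈ 0.7536.
At the golden rule the marginal product of capital equals n+g+δ: 0.32·k^(0.32−1) = 0.173. Solving, k_gold = (0.32/0.173)^(1/0.68) ≈ 2.4706.
y_gold = 2.4706^0.32 ≈ 1.3357, c_gold = y_gold − 0.173·k_gold ≈ 0.9082.
Gain: Δc = 0.9082 − 0.7536 ≈ 0.1546.

Δc ≈ 0.15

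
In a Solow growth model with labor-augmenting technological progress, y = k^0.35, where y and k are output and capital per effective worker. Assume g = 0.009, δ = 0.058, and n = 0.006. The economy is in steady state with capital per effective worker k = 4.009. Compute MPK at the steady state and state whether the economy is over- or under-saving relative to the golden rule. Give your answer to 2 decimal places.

n + g + δ = 0.006 + 0.009 + 0.058 = 0.073.
MPK = 0.35·k^(0.35−1) = 0.35·4.009^(-0.65) ≈ 0.1419.
MPK > 0.073, so the economy is dynamically efficient (under-saving).

under-saving; MPK ≈ 0.14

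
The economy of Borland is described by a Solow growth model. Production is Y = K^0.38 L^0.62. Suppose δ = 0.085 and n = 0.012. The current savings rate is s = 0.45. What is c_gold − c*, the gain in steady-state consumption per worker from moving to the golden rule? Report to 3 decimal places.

Δc ≈ 0.023

Capital per worker breaks even when investment replaces (n + δ)·k; here n + δ = 0.097.
Current steady state (s = 0.45): k* = (0.45/0.097)^(1/0.62) ≈ 11.8824, y* = 11.8824^0.38 ≈ 2.5613, c* = (1−0.45)·2.5613 ≈ 1.4087.
At the golden rule the marginal product of capital equals n+δ: 0.38·k^(0.38−1) = 0.097. Solving, k_gold = (0.38/0.097)^(1/0.62) ≈ 9.0463.
y_gold = 9.0463^0.38 ≈ 2.3092, c_gold = y_gold − 0.097·k_gold ≈ 1.4317.
Gain: Δc = 1.4317 − 1.4087 ≈ 0.0230.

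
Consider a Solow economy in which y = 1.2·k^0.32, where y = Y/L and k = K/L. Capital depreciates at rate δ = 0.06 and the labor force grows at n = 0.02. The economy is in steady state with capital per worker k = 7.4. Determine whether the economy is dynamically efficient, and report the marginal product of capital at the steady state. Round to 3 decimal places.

n + δ = 0.02 + 0.06 = 0.08.
MPK = 0.32·1.2·k^(0.32−1) = 0.32·1.2·7.4^(-0.68) ≈ 0.0985.
MPK > 0.08, so the economy is dynamically efficient (under-saving).

dynamically efficient; MPK ≈ 0.098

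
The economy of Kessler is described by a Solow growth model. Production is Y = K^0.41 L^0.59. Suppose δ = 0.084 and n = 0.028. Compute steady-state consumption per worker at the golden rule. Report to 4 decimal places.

Capital per worker breaks even when investment replaces (n + δ)·k; here n + δ = 0.112.
At the golden rule the marginal product of capital equals n+δ: 0.41·k^(0.41−1) = 0.112. Solving, k_gold = (0.41/0.112)^(1/0.59) ≈ 9.0198.
y_gold = 9.0198^0.41 ≈ 2.4639.
c_gold = y_gold − (n+δ)·k_gold = 2.4639 − 0.112·9.0198 ≈ 1.4537.

c_gold ≈ 1.4537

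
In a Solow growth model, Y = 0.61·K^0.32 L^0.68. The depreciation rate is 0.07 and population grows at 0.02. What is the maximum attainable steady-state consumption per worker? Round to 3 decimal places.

The effective depreciation rate is n + δ = 0.02 + 0.07 = 0.09.
At the golden rule the marginal product of capital equals n+δ: 0.32·0.61·k^(0.32−1) = 0.09. Solving, k_gold = (0.32·0.61/0.09)^(1/0.68) ≈ 3.1222.
y_gold = 0.61·3.1222^0.32 ≈ 0.8781.
c_gold = y_gold − (n+δ)·k_gold = 0.8781 − 0.09·3.1222 ≈ 0.5971.

c_gold ≈ 0.597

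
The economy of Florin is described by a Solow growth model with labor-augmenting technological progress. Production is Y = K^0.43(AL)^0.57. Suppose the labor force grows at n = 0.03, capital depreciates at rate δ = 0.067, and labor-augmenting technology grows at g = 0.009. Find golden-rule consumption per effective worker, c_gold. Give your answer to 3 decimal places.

The effective depreciation rate is n + g + δ = 0.03 + 0.009 + 0.067 = 0.106.
Setting f'(k) = n+g+δ gives 0.43·k^(0.43−1) = 0.106, hence k_gold = (0.43/0.106)^(1/0.57) ≈ 11.6668.
y_gold = 11.6668^0.43 ≈ 2.8760.
c_gold = y_gold − (n+g+δ)·k_gold = 2.8760 − 0.106·11.6668 ≈ 1.6393.

c_gold ≈ 1.639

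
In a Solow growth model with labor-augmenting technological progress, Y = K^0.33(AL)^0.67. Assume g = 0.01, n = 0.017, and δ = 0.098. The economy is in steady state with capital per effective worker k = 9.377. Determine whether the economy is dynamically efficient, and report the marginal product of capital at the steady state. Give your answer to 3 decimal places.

dynamically inefficient; MPK ≈ 0.074

Capital per effective worker breaks even when investment replaces (n + g + δ)·k; here n + g + δ = 0.125.
MPK = 0.33·k^(0.33−1) = 0.33·9.377^(-0.67) ≈ 0.0737.
MPK < 0.125, so the economy is dynamically inefficient (over-saving).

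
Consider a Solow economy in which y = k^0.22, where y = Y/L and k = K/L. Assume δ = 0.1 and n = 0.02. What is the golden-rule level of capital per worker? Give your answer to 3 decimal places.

k_gold ≈ 2.175

n + δ = 0.02 + 0.1 = 0.12.
Maximizing c = f(k) − (n+δ)·k gives f'(k) = n+δ, i.e. 0.22·k^(0.22−1) = 0.12, so k_gold = (0.22/0.12)^(1/0.78) ≈ 2.1751.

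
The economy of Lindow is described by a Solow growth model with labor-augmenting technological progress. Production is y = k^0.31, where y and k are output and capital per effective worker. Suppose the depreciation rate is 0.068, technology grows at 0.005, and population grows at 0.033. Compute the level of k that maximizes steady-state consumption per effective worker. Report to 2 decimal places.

Break-even investment rate: n + g + δ = 0.033 + 0.005 + 0.068 = 0.106.
Setting f'(k) = n+g+δ gives 0.31·k^(0.31−1) = 0.106, hence k_gold = (0.31/0.106)^(1/0.69) ≈ 4.7363.

k_gold ≈ 4.74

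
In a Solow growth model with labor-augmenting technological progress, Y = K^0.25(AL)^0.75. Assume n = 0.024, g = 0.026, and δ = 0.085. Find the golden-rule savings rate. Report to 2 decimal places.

Break-even investment rate: n + g + δ = 0.024 + 0.026 + 0.085 = 0.135.
At the golden rule MPK = n+g+δ, and in any Cobb-Douglas steady state s = (n+g+δ)·k/y = MPK·k/y = capital's share 0.25.

s_gold = 0.25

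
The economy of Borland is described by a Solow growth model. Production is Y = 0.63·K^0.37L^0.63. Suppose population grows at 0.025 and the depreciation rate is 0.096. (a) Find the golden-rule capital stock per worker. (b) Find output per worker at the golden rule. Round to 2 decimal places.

(a) k_gold ≈ 2.83; (b) y_gold ≈ 0.93

n + δ = 0.025 + 0.096 = 0.121.
Golden rule sets MPK = n+δ: 0.37·0.63·k^(0.37−1) = 0.121, so k_gold = (0.37·0.63/0.121)^(1/0.63) ≈ 2.8314.
y_gold = 0.63·2.8314^0.37 ≈ 0.9259.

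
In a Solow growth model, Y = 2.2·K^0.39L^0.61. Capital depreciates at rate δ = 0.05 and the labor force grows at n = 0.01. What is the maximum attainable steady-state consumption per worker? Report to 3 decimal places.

c_gold ≈ 7.352

n + δ = 0.01 + 0.05 = 0.06.
At the golden rule the marginal product of capital equals n+δ: 0.39·2.2·k^(0.39−1) = 0.06. Solving, k_gold = (0.39·2.2/0.06)^(1/0.61) ≈ 78.3418.
y_gold = 2.2·78.3418^0.39 ≈ 12.0526.
c_gold = y_gold − (n+δ)·k_gold = 12.0526 − 0.06·78.3418 ≈ 7.3521.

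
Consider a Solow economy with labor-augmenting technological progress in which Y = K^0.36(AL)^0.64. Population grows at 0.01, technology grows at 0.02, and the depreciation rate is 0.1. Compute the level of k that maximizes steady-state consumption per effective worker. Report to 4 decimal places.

k_gold ≈ 4.9112

Break-even investment rate: n + g + δ = 0.01 + 0.02 + 0.1 = 0.13.
Setting f'(k) = n+g+δ gives 0.36·k^(0.36−1) = 0.13, hence k_gold = (0.36/0.13)^(1/0.64) ≈ 4.9112.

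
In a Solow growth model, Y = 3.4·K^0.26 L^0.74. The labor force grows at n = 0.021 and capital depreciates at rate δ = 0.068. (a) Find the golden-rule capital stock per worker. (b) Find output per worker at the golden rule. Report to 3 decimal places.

The effective depreciation rate is n + δ = 0.021 + 0.068 = 0.089.
At the golden rule the marginal product of capital equals n+δ: 0.26·3.4·k^(0.26−1) = 0.089. Solving, k_gold = (0.26·3.4/0.089)^(1/0.74) ≈ 22.2526.
y_gold = 3.4·22.2526^0.26 ≈ 7.6172.

(a) k_gold ≈ 22.253; (b) y_gold ≈ 7.617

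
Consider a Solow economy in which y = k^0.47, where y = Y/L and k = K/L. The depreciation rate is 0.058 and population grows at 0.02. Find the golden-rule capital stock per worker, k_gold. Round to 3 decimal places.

k_gold ≈ 29.628

Break-even investment rate: n + δ = 0.02 + 0.058 = 0.078.
Golden rule sets MPK = n+δ: 0.47·k^(0.47−1) = 0.078, so k_gold = (0.47/0.078)^(1/0.53) ≈ 29.6281.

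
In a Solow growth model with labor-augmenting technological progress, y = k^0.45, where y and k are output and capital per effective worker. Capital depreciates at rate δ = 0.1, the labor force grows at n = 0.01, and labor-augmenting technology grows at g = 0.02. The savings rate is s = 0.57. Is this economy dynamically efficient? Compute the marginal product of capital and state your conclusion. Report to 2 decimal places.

Break-even investment rate: n + g + δ = 0.01 + 0.02 + 0.1 = 0.13.
Steady-state k*: s·k^0.45 = 0.13·k gives k* = (0.57/0.13)^(1/0.55) ≈ 14.6943.
MPK = 0.45·14.6943^(-0.55) ≈ 0.1026.
MPK < n+g+δ = 0.13, so the economy is dynamically inefficient (over-saving).

dynamically inefficient; MPK ≈ 0.10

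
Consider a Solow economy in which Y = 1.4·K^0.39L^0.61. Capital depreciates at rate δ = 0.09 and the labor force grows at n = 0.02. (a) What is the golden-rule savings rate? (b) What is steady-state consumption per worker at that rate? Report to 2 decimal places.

Capital per worker breaks even when investment replaces (n + δ)·k; here n + δ = 0.11.
For Cobb-Douglas, s_gold equals capital's share: s_gold = 0.39.
Golden rule sets MPK = n+δ: 0.39·1.4·k^(0.39−1) = 0.11, so k_gold = (0.39·1.4/0.11)^(1/0.61) ≈ 13.8247.
y_gold = 1.4·13.8247^0.39 ≈ 3.8993; c_gold = (1−0.39)·y_gold ≈ 2.3786.

(a) s_gold = 0.39; (b) c_gold ≈ 2.38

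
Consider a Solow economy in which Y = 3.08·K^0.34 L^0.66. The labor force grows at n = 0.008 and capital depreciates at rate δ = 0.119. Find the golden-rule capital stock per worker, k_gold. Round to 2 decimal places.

k_gold ≈ 24.45

n + δ = 0.008 + 0.119 = 0.127.
Setting f'(k) = n+δ gives 0.34·3.08·k^(0.34−1) = 0.127, hence k_gold = (0.34·3.08/0.127)^(1/0.66) ≈ 24.4467.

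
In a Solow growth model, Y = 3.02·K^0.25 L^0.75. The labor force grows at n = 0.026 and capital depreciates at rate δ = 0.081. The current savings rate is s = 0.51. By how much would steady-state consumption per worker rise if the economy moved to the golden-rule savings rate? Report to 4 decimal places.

Δc ≈ 0.7446

The effective depreciation rate is n + δ = 0.026 + 0.081 = 0.107.
Current steady state (s = 0.51): k* = (0.51·3.02/0.107)^(1/0.75) ≈ 35.0153, y* = 3.02·35.0153^0.25 ≈ 7.3463, c* = (1−0.51)·7.3463 ≈ 3.5997.
At the golden rule the marginal product of capital equals n+δ: 0.25·3.02·k^(0.25−1) = 0.107. Solving, k_gold = (0.25·3.02/0.107)^(1/0.75) ≈ 13.5337.
y_gold = 3.02·13.5337^0.25 ≈ 5.7924, c_gold = y_gold − 0.107·k_gold ≈ 4.3443.
Gain: Δc = 4.3443 − 3.5997 ≈ 0.7446.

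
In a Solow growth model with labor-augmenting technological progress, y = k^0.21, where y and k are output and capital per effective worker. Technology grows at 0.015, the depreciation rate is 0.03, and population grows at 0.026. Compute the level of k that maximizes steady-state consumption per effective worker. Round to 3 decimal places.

k_gold ≈ 3.946

n + g + δ = 0.026 + 0.015 + 0.03 = 0.071.
Maximizing c = f(k) − (n+g+δ)·k gives f'(k) = n+g+δ, i.e. 0.21·k^(0.21−1) = 0.071, so k_gold = (0.21/0.071)^(1/0.79) ≈ 3.9460.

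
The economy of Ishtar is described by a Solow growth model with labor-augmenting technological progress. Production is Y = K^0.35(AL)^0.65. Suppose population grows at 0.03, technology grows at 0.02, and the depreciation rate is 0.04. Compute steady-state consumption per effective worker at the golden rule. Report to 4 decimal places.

c_gold ≈ 1.3506

The effective depreciation rate is n + g + δ = 0.03 + 0.02 + 0.04 = 0.09.
Golden rule sets MPK = n+g+δ: 0.35·k^(0.35−1) = 0.09, so k_gold = (0.35/0.09)^(1/0.65) ≈ 8.0802.
y_gold = 8.0802^0.35 ≈ 2.0778.
c_gold = y_gold − (n+g+δ)·k_gold = 2.0778 − 0.09·8.0802 ≈ 1.3506.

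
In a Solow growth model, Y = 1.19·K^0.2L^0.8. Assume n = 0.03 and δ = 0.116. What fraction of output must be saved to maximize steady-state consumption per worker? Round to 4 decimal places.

s_gold = 0.2000

The effective depreciation rate is n + δ = 0.03 + 0.116 = 0.146.
At the golden rule MPK = n+δ, and in any Cobb-Douglas steady state s = (n+δ)·k/y = MPK·k/y = capital's share 0.2.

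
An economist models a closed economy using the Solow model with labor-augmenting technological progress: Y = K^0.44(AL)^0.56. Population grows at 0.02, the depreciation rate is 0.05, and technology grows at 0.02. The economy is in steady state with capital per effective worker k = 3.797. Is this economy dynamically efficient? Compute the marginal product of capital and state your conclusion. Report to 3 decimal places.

Break-even investment rate: n + g + δ = 0.02 + 0.02 + 0.05 = 0.09.
MPK = 0.44·k^(0.44−1) = 0.44·3.797^(-0.56) ≈ 0.2084.
MPK > 0.09, so the economy is dynamically efficient (under-saving).

dynamically efficient; MPK ≈ 0.208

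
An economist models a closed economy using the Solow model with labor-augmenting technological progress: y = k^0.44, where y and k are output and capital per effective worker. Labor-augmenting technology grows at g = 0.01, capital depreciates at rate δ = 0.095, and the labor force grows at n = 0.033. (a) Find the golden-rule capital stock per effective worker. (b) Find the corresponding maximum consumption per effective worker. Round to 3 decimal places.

(a) k_gold ≈ 7.929; (b) c_gold ≈ 1.393

Capital per effective worker breaks even when investment replaces (n + g + δ)·k; here n + g + δ = 0.138.
Maximizing c = f(k) − (n+g+δ)·k gives f'(k) = n+g+δ, i.e. 0.44·k^(0.44−1) = 0.138, so k_gold = (0.44/0.138)^(1/0.56) ≈ 7.9294.
y_gold = 7.9294^0.44 ≈ 2.4869; c_gold = y_gold − 0.138·k_gold ≈ 1.3927.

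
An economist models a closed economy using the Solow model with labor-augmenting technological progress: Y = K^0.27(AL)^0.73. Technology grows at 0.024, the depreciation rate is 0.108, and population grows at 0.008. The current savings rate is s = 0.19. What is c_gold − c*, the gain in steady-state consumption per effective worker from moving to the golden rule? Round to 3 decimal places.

Capital per effective worker breaks even when investment replaces (n + g + δ)·k; here n + g + δ = 0.14.
Current steady state (s = 0.19): k* = (0.19/0.14)^(1/0.73) ≈ 1.5194, y* = 1.5194^0.27 ≈ 1.1196, c* = (1−0.19)·1.1196 ≈ 0.9069.
Setting f'(k) = n+g+δ gives 0.27·k^(0.27−1) = 0.14, hence k_gold = (0.27/0.14)^(1/0.73) ≈ 2.4589.
y_gold = 2.4589^0.27 ≈ 1.2750, c_gold = y_gold − 0.14·k_gold ≈ 0.9307.
Gain: Δc = 0.9307 − 0.9069 ≈ 0.0239.

Δc ≈ 0.024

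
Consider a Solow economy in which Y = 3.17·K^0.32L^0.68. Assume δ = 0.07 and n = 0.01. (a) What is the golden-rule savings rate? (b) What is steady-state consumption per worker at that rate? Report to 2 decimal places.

(a) s_gold = 0.32; (b) c_gold ≈ 7.12

Capital per worker breaks even when investment replaces (n + δ)·k; here n + δ = 0.08.
For Cobb-Douglas, s_gold equals capital's share: s_gold = 0.32.
At the golden rule the marginal product of capital equals n+δ: 0.32·3.17·k^(0.32−1) = 0.08. Solving, k_gold = (0.32·3.17/0.08)^(1/0.68) ≈ 41.9019.
y_gold = 3.17·41.9019^0.32 ≈ 10.4755; c_gold = (1−0.32)·y_gold ≈ 7.1233.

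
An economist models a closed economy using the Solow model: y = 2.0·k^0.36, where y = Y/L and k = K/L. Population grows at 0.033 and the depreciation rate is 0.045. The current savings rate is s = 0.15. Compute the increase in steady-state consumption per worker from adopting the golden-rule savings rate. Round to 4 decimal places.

Break-even investment rate: n + δ = 0.033 + 0.045 = 0.078.
Current steady state (s = 0.15): k* = (0.15·2.0/0.078)^(1/0.64) ≈ 8.2055, y* = 2.0·8.2055^0.36 ≈ 4.2669, c* = (1−0.15)·4.2669 ≈ 3.6268.
Setting f'(k) = n+δ gives 0.36·2.0·k^(0.36−1) = 0.078, hence k_gold = (0.36·2.0/0.078)^(1/0.64) ≈ 32.2244.
y_gold = 2.0·32.2244^0.36 ≈ 6.9819, c_gold = y_gold − 0.078·k_gold ≈ 4.4684.
Gain: Δc = 4.4684 − 3.6268 ≈ 0.8416.

Δc ≈ 0.8416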